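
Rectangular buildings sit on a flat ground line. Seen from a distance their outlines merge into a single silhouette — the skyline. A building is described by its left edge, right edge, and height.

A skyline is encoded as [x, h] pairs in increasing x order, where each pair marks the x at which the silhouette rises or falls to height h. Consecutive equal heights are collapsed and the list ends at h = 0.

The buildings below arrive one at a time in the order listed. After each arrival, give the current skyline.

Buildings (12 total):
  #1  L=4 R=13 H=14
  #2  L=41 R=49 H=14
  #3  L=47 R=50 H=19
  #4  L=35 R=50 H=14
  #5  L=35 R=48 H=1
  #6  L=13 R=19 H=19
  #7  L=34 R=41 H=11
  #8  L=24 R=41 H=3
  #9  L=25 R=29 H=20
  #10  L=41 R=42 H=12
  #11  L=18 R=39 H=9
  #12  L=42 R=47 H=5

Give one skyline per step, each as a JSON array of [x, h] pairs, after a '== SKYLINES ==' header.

== SKYLINES ==
[[4,14],[13,0]]
[[4,14],[13,0],[41,14],[49,0]]
[[4,14],[13,0],[41,14],[47,19],[50,0]]
[[4,14],[13,0],[35,14],[47,19],[50,0]]
[[4,14],[13,0],[35,14],[47,19],[50,0]]
[[4,14],[13,19],[19,0],[35,14],[47,19],[50,0]]
[[4,14],[13,19],[19,0],[34,11],[35,14],[47,19],[50,0]]
[[4,14],[13,19],[19,0],[24,3],[34,11],[35,14],[47,19],[50,0]]
[[4,14],[13,19],[19,0],[24,3],[25,20],[29,3],[34,11],[35,14],[47,19],[50,0]]
[[4,14],[13,19],[19,0],[24,3],[25,20],[29,3],[34,11],[35,14],[47,19],[50,0]]
[[4,14],[13,19],[19,9],[25,20],[29,9],[34,11],[35,14],[47,19],[50,0]]
[[4,14],[13,19],[19,9],[25,20],[29,9],[34,11],[35,14],[47,19],[50,0]]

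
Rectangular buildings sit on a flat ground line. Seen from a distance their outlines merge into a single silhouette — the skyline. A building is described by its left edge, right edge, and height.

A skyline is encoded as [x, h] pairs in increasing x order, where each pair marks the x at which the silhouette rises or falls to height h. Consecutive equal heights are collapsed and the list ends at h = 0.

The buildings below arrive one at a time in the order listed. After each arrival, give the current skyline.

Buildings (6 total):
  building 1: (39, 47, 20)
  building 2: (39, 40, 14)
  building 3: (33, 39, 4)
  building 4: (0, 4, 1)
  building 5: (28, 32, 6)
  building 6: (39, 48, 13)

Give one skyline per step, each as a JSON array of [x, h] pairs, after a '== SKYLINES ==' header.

== SKYLINES ==
[[39,20],[47,0]]
[[39,20],[47,0]]
[[33,4],[39,20],[47,0]]
[[0,1],[4,0],[33,4],[39,20],[47,0]]
[[0,1],[4,0],[28,6],[32,0],[33,4],[39,20],[47,0]]
[[0,1],[4,0],[28,6],[32,0],[33,4],[39,20],[47,13],[48,0]]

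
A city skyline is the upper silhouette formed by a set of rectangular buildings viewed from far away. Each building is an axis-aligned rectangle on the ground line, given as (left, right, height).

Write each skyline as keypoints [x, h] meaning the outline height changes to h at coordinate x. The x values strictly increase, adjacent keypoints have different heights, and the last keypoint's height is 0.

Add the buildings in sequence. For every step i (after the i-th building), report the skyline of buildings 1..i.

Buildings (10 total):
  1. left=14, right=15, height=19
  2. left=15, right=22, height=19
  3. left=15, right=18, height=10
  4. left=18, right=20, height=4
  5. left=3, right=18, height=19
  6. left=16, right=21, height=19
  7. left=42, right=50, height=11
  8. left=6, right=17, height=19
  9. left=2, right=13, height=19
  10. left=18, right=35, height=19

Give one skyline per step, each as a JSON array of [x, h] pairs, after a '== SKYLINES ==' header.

== SKYLINES ==
[[14,19],[15,0]]
[[14,19],[22,0]]
[[14,19],[22,0]]
[[14,19],[22,0]]
[[3,19],[22,0]]
[[3,19],[22,0]]
[[3,19],[22,0],[42,11],[50,0]]
[[3,19],[22,0],[42,11],[50,0]]
[[2,19],[22,0],[42,11],[50,0]]
[[2,19],[35,0],[42,11],[50,0]]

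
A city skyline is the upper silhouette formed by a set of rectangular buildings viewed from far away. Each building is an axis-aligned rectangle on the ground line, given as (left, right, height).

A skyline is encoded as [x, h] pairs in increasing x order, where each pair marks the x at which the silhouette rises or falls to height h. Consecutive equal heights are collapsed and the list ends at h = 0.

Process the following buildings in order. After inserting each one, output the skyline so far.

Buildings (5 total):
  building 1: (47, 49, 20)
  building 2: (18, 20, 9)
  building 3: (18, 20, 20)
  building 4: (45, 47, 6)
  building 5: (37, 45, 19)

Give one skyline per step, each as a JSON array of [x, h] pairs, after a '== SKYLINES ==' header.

== SKYLINES ==
[[47,20],[49,0]]
[[18,9],[20,0],[47,20],[49,0]]
[[18,20],[20,0],[47,20],[49,0]]
[[18,20],[20,0],[45,6],[47,20],[49,0]]
[[18,20],[20,0],[37,19],[45,6],[47,20],[49,0]]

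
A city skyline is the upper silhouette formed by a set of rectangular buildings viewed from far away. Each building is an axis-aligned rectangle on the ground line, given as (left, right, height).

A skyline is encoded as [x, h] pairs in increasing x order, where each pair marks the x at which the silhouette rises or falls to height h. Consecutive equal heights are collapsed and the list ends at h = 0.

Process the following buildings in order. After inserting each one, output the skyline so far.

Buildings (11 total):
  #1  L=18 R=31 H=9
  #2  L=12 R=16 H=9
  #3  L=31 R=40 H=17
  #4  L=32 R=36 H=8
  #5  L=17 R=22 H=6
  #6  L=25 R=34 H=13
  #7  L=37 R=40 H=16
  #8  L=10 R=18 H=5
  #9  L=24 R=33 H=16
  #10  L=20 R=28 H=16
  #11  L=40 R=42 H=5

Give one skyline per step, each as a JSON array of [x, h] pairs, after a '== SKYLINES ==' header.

== SKYLINES ==
[[18,9],[31,0]]
[[12,9],[16,0],[18,9],[31,0]]
[[12,9],[16,0],[18,9],[31,17],[40,0]]
[[12,9],[16,0],[18,9],[31,17],[40,0]]
[[12,9],[16,0],[17,6],[18,9],[31,17],[40,0]]
[[12,9],[16,0],[17,6],[18,9],[25,13],[31,17],[40,0]]
[[12,9],[16,0],[17,6],[18,9],[25,13],[31,17],[40,0]]
[[10,5],[12,9],[16,5],[17,6],[18,9],[25,13],[31,17],[40,0]]
[[10,5],[12,9],[16,5],[17,6],[18,9],[24,16],[31,17],[40,0]]
[[10,5],[12,9],[16,5],[17,6],[18,9],[20,16],[31,17],[40,0]]
[[10,5],[12,9],[16,5],[17,6],[18,9],[20,16],[31,17],[40,5],[42,0]]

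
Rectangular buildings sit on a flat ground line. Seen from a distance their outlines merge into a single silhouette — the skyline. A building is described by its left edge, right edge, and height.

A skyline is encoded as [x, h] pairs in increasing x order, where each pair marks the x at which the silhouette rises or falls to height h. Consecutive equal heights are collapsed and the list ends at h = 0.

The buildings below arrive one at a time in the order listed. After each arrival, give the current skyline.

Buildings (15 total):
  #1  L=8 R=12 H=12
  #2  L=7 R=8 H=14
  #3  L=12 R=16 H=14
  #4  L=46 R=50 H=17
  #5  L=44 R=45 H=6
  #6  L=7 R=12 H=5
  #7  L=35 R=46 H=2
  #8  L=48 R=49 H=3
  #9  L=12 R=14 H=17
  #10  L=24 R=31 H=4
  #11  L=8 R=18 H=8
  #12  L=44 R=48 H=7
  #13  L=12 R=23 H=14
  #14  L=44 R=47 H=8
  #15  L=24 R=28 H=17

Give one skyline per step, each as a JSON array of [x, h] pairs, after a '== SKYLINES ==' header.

== SKYLINES ==
[[8,12],[12,0]]
[[7,14],[8,12],[12,0]]
[[7,14],[8,12],[12,14],[16,0]]
[[7,14],[8,12],[12,14],[16,0],[46,17],[50,0]]
[[7,14],[8,12],[12,14],[16,0],[44,6],[45,0],[46,17],[50,0]]
[[7,14],[8,12],[12,14],[16,0],[44,6],[45,0],[46,17],[50,0]]
[[7,14],[8,12],[12,14],[16,0],[35,2],[44,6],[45,2],[46,17],[50,0]]
[[7,14],[8,12],[12,14],[16,0],[35,2],[44,6],[45,2],[46,17],[50,0]]
[[7,14],[8,12],[12,17],[14,14],[16,0],[35,2],[44,6],[45,2],[46,17],[50,0]]
[[7,14],[8,12],[12,17],[14,14],[16,0],[24,4],[31,0],[35,2],[44,6],[45,2],[46,17],[50,0]]
[[7,14],[8,12],[12,17],[14,14],[16,8],[18,0],[24,4],[31,0],[35,2],[44,6],[45,2],[46,17],[50,0]]
[[7,14],[8,12],[12,17],[14,14],[16,8],[18,0],[24,4],[31,0],[35,2],[44,7],[46,17],[50,0]]
[[7,14],[8,12],[12,17],[14,14],[23,0],[24,4],[31,0],[35,2],[44,7],[46,17],[50,0]]
[[7,14],[8,12],[12,17],[14,14],[23,0],[24,4],[31,0],[35,2],[44,8],[46,17],[50,0]]
[[7,14],[8,12],[12,17],[14,14],[23,0],[24,17],[28,4],[31,0],[35,2],[44,8],[46,17],[50,0]]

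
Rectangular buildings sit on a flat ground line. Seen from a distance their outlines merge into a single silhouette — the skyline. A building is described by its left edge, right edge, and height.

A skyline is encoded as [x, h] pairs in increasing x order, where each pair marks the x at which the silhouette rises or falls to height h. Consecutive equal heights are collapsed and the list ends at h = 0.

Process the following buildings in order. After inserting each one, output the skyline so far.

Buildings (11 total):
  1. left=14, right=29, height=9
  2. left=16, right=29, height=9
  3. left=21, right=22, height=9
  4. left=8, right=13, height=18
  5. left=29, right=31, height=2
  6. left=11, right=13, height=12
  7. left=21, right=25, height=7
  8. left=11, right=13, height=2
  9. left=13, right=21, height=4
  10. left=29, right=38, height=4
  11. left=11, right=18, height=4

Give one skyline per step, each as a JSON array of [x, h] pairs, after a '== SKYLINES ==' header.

== SKYLINES ==
[[14,9],[29,0]]
[[14,9],[29,0]]
[[14,9],[29,0]]
[[8,18],[13,0],[14,9],[29,0]]
[[8,18],[13,0],[14,9],[29,2],[31,0]]
[[8,18],[13,0],[14,9],[29,2],[31,0]]
[[8,18],[13,0],[14,9],[29,2],[31,0]]
[[8,18],[13,0],[14,9],[29,2],[31,0]]
[[8,18],[13,4],[14,9],[29,2],[31,0]]
[[8,18],[13,4],[14,9],[29,4],[38,0]]
[[8,18],[13,4],[14,9],[29,4],[38,0]]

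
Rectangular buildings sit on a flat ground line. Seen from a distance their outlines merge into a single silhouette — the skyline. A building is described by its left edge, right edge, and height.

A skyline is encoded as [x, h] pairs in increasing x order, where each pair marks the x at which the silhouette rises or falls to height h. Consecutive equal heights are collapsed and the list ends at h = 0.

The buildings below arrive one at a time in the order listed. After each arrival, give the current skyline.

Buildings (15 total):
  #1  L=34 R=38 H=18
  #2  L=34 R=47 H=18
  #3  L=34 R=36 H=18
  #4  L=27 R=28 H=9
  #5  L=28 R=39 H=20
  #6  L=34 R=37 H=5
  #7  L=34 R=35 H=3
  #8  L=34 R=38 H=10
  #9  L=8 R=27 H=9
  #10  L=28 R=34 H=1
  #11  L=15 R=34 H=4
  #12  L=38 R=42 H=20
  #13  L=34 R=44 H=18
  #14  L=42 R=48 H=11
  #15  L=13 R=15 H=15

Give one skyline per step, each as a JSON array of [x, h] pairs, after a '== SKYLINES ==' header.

== SKYLINES ==
[[34,18],[38,0]]
[[34,18],[47,0]]
[[34,18],[47,0]]
[[27,9],[28,0],[34,18],[47,0]]
[[27,9],[28,20],[39,18],[47,0]]
[[27,9],[28,20],[39,18],[47,0]]
[[27,9],[28,20],[39,18],[47,0]]
[[27,9],[28,20],[39,18],[47,0]]
[[8,9],[28,20],[39,18],[47,0]]
[[8,9],[28,20],[39,18],[47,0]]
[[8,9],[28,20],[39,18],[47,0]]
[[8,9],[28,20],[42,18],[47,0]]
[[8,9],[28,20],[42,18],[47,0]]
[[8,9],[28,20],[42,18],[47,11],[48,0]]
[[8,9],[13,15],[15,9],[28,20],[42,18],[47,11],[48,0]]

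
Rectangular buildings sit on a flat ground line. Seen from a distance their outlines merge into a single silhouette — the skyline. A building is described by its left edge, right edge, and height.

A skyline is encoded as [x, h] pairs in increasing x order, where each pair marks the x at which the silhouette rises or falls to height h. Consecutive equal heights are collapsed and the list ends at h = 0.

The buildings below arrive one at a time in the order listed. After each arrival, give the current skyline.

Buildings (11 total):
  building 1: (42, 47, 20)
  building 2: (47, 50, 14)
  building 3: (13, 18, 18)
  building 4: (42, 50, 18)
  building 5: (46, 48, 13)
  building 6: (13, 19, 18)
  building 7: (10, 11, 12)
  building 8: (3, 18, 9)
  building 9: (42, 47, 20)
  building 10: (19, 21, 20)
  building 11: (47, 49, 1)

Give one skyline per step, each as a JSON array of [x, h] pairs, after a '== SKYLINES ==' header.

== SKYLINES ==
[[42,20],[47,0]]
[[42,20],[47,14],[50,0]]
[[13,18],[18,0],[42,20],[47,14],[50,0]]
[[13,18],[18,0],[42,20],[47,18],[50,0]]
[[13,18],[18,0],[42,20],[47,18],[50,0]]
[[13,18],[19,0],[42,20],[47,18],[50,0]]
[[10,12],[11,0],[13,18],[19,0],[42,20],[47,18],[50,0]]
[[3,9],[10,12],[11,9],[13,18],[19,0],[42,20],[47,18],[50,0]]
[[3,9],[10,12],[11,9],[13,18],[19,0],[42,20],[47,18],[50,0]]
[[3,9],[10,12],[11,9],[13,18],[19,20],[21,0],[42,20],[47,18],[50,0]]
[[3,9],[10,12],[11,9],[13,18],[19,20],[21,0],[42,20],[47,18],[50,0]]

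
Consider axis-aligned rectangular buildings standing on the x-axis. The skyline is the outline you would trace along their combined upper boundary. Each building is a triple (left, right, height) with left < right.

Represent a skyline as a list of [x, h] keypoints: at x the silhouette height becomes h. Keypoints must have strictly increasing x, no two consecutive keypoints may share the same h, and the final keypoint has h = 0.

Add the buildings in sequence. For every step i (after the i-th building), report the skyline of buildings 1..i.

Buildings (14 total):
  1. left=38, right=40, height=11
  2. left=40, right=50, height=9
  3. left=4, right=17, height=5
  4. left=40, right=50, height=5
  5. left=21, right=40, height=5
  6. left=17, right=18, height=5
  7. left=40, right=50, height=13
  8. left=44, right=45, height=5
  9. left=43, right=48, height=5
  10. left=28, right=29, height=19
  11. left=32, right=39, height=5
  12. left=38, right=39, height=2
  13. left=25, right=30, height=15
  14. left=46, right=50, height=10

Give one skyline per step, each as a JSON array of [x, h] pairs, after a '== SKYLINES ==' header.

== SKYLINES ==
[[38,11],[40,0]]
[[38,11],[40,9],[50,0]]
[[4,5],[17,0],[38,11],[40,9],[50,0]]
[[4,5],[17,0],[38,11],[40,9],[50,0]]
[[4,5],[17,0],[21,5],[38,11],[40,9],[50,0]]
[[4,5],[18,0],[21,5],[38,11],[40,9],[50,0]]
[[4,5],[18,0],[21,5],[38,11],[40,13],[50,0]]
[[4,5],[18,0],[21,5],[38,11],[40,13],[50,0]]
[[4,5],[18,0],[21,5],[38,11],[40,13],[50,0]]
[[4,5],[18,0],[21,5],[28,19],[29,5],[38,11],[40,13],[50,0]]
[[4,5],[18,0],[21,5],[28,19],[29,5],[38,11],[40,13],[50,0]]
[[4,5],[18,0],[21,5],[28,19],[29,5],[38,11],[40,13],[50,0]]
[[4,5],[18,0],[21,5],[25,15],[28,19],[29,15],[30,5],[38,11],[40,13],[50,0]]
[[4,5],[18,0],[21,5],[25,15],[28,19],[29,15],[30,5],[38,11],[40,13],[50,0]]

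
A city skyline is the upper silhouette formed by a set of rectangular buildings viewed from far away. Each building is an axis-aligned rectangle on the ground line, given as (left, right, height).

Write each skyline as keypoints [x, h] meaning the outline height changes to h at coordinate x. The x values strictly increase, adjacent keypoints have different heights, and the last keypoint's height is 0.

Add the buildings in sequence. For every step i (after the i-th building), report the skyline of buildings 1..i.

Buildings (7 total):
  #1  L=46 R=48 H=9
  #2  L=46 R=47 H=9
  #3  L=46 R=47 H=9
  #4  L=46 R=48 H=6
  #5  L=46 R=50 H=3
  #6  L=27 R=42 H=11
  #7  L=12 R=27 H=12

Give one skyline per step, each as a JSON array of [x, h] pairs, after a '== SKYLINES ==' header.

== SKYLINES ==
[[46,9],[48,0]]
[[46,9],[48,0]]
[[46,9],[48,0]]
[[46,9],[48,0]]
[[46,9],[48,3],[50,0]]
[[27,11],[42,0],[46,9],[48,3],[50,0]]
[[12,12],[27,11],[42,0],[46,9],[48,3],[50,0]]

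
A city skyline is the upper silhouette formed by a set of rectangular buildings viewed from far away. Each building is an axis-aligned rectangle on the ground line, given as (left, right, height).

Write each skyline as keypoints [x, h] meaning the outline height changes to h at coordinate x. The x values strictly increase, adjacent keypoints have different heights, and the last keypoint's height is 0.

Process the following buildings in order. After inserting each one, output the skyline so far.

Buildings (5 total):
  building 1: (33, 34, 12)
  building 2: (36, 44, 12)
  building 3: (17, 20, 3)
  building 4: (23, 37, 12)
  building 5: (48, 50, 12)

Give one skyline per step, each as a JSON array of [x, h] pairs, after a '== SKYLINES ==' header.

== SKYLINES ==
[[33,12],[34,0]]
[[33,12],[34,0],[36,12],[44,0]]
[[17,3],[20,0],[33,12],[34,0],[36,12],[44,0]]
[[17,3],[20,0],[23,12],[44,0]]
[[17,3],[20,0],[23,12],[44,0],[48,12],[50,0]]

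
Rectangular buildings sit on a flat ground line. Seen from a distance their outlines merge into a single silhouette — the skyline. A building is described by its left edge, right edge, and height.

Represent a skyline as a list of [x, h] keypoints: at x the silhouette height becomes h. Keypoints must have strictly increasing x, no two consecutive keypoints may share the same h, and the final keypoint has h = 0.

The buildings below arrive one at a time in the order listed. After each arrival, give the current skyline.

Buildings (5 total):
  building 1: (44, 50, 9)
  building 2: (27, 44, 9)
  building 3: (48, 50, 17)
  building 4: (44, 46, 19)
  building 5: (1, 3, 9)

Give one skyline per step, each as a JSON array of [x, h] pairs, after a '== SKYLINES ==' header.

== SKYLINES ==
[[44,9],[50,0]]
[[27,9],[50,0]]
[[27,9],[48,17],[50,0]]
[[27,9],[44,19],[46,9],[48,17],[50,0]]
[[1,9],[3,0],[27,9],[44,19],[46,9],[48,17],[50,0]]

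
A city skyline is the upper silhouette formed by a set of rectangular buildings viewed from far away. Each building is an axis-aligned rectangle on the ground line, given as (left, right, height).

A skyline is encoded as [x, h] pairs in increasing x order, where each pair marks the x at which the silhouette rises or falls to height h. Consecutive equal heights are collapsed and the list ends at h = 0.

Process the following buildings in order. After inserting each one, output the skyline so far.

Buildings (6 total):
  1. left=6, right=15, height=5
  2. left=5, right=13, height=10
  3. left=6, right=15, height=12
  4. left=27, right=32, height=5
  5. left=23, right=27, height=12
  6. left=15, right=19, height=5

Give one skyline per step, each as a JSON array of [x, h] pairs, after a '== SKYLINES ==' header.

== SKYLINES ==
[[6,5],[15,0]]
[[5,10],[13,5],[15,0]]
[[5,10],[6,12],[15,0]]
[[5,10],[6,12],[15,0],[27,5],[32,0]]
[[5,10],[6,12],[15,0],[23,12],[27,5],[32,0]]
[[5,10],[6,12],[15,5],[19,0],[23,12],[27,5],[32,0]]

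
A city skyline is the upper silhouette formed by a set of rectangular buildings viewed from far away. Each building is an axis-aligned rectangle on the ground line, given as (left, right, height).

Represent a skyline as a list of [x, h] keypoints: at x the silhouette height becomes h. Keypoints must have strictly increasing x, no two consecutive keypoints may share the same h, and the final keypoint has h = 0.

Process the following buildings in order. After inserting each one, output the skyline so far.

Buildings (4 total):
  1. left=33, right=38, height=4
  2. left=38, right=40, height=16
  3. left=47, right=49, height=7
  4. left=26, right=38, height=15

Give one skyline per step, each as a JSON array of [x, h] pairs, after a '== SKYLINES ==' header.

== SKYLINES ==
[[33,4],[38,0]]
[[33,4],[38,16],[40,0]]
[[33,4],[38,16],[40,0],[47,7],[49,0]]
[[26,15],[38,16],[40,0],[47,7],[49,0]]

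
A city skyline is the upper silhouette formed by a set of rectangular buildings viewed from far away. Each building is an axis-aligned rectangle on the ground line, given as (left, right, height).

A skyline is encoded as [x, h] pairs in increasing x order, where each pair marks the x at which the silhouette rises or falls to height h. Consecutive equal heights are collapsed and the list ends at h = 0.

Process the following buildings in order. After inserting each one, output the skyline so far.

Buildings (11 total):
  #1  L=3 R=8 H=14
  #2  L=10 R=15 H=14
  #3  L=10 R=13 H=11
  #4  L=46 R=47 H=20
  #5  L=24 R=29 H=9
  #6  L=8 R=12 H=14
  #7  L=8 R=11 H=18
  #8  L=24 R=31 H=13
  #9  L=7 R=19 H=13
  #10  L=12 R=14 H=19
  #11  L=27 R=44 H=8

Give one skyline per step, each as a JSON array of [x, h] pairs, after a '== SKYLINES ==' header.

== SKYLINES ==
[[3,14],[8,0]]
[[3,14],[8,0],[10,14],[15,0]]
[[3,14],[8,0],[10,14],[15,0]]
[[3,14],[8,0],[10,14],[15,0],[46,20],[47,0]]
[[3,14],[8,0],[10,14],[15,0],[24,9],[29,0],[46,20],[47,0]]
[[3,14],[15,0],[24,9],[29,0],[46,20],[47,0]]
[[3,14],[8,18],[11,14],[15,0],[24,9],[29,0],[46,20],[47,0]]
[[3,14],[8,18],[11,14],[15,0],[24,13],[31,0],[46,20],[47,0]]
[[3,14],[8,18],[11,14],[15,13],[19,0],[24,13],[31,0],[46,20],[47,0]]
[[3,14],[8,18],[11,14],[12,19],[14,14],[15,13],[19,0],[24,13],[31,0],[46,20],[47,0]]
[[3,14],[8,18],[11,14],[12,19],[14,14],[15,13],[19,0],[24,13],[31,8],[44,0],[46,20],[47,0]]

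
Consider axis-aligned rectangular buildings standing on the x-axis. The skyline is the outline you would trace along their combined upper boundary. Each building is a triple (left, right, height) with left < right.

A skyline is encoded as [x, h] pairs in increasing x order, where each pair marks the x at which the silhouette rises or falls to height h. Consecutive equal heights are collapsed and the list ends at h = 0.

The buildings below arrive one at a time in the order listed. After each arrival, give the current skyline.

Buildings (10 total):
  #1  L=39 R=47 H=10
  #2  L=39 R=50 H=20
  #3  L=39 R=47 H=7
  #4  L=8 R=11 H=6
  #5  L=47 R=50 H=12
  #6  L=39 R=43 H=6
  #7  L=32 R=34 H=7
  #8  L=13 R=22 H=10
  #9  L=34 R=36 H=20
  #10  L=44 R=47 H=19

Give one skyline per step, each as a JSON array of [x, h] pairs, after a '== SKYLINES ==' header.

== SKYLINES ==
[[39,10],[47,0]]
[[39,20],[50,0]]
[[39,20],[50,0]]
[[8,6],[11,0],[39,20],[50,0]]
[[8,6],[11,0],[39,20],[50,0]]
[[8,6],[11,0],[39,20],[50,0]]
[[8,6],[11,0],[32,7],[34,0],[39,20],[50,0]]
[[8,6],[11,0],[13,10],[22,0],[32,7],[34,0],[39,20],[50,0]]
[[8,6],[11,0],[13,10],[22,0],[32,7],[34,20],[36,0],[39,20],[50,0]]
[[8,6],[11,0],[13,10],[22,0],[32,7],[34,20],[36,0],[39,20],[50,0]]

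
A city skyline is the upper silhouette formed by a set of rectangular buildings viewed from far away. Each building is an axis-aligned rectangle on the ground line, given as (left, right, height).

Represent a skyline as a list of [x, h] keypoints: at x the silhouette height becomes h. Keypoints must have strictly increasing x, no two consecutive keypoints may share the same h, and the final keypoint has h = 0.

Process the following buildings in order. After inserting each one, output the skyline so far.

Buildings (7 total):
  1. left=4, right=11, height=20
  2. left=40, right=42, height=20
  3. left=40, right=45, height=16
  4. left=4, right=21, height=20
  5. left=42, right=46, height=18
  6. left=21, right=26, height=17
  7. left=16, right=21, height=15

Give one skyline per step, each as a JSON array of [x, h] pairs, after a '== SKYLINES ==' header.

== SKYLINES ==
[[4,20],[11,0]]
[[4,20],[11,0],[40,20],[42,0]]
[[4,20],[11,0],[40,20],[42,16],[45,0]]
[[4,20],[21,0],[40,20],[42,16],[45,0]]
[[4,20],[21,0],[40,20],[42,18],[46,0]]
[[4,20],[21,17],[26,0],[40,20],[42,18],[46,0]]
[[4,20],[21,17],[26,0],[40,20],[42,18],[46,0]]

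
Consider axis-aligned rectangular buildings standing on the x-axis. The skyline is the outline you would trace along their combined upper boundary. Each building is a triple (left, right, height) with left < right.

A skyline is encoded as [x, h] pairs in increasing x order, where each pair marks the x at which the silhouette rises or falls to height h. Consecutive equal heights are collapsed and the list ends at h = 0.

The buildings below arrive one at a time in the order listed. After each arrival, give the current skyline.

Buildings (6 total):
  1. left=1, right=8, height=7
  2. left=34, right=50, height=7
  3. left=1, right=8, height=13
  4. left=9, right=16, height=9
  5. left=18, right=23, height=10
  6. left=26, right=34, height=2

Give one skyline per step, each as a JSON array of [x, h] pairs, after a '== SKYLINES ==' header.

== SKYLINES ==
[[1,7],[8,0]]
[[1,7],[8,0],[34,7],[50,0]]
[[1,13],[8,0],[34,7],[50,0]]
[[1,13],[8,0],[9,9],[16,0],[34,7],[50,0]]
[[1,13],[8,0],[9,9],[16,0],[18,10],[23,0],[34,7],[50,0]]
[[1,13],[8,0],[9,9],[16,0],[18,10],[23,0],[26,2],[34,7],[50,0]]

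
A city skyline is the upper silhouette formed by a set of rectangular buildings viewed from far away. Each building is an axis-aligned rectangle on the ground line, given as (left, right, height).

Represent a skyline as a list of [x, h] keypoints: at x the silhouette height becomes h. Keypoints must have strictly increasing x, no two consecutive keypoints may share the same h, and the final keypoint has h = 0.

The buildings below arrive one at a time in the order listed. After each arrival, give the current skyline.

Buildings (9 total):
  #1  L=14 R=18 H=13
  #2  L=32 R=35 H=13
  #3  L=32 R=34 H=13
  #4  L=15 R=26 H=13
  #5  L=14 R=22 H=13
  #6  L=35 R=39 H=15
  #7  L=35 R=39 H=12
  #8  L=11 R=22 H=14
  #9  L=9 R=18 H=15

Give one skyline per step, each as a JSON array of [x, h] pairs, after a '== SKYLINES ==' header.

== SKYLINES ==
[[14,13],[18,0]]
[[14,13],[18,0],[32,13],[35,0]]
[[14,13],[18,0],[32,13],[35,0]]
[[14,13],[26,0],[32,13],[35,0]]
[[14,13],[26,0],[32,13],[35,0]]
[[14,13],[26,0],[32,13],[35,15],[39,0]]
[[14,13],[26,0],[32,13],[35,15],[39,0]]
[[11,14],[22,13],[26,0],[32,13],[35,15],[39,0]]
[[9,15],[18,14],[22,13],[26,0],[32,13],[35,15],[39,0]]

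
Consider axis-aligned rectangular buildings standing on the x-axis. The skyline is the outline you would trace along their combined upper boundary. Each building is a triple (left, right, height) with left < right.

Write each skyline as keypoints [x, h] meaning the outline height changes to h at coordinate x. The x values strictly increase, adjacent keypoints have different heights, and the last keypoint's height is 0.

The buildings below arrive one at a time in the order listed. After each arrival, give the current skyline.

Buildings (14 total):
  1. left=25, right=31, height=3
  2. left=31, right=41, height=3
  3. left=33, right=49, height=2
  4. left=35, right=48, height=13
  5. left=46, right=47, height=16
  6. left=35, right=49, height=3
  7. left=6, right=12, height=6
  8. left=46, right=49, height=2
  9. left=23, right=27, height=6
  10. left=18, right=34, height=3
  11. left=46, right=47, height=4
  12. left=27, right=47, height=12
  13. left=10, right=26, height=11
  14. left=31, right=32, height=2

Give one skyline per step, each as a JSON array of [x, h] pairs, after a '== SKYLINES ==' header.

== SKYLINES ==
[[25,3],[31,0]]
[[25,3],[41,0]]
[[25,3],[41,2],[49,0]]
[[25,3],[35,13],[48,2],[49,0]]
[[25,3],[35,13],[46,16],[47,13],[48,2],[49,0]]
[[25,3],[35,13],[46,16],[47,13],[48,3],[49,0]]
[[6,6],[12,0],[25,3],[35,13],[46,16],[47,13],[48,3],[49,0]]
[[6,6],[12,0],[25,3],[35,13],[46,16],[47,13],[48,3],[49,0]]
[[6,6],[12,0],[23,6],[27,3],[35,13],[46,16],[47,13],[48,3],[49,0]]
[[6,6],[12,0],[18,3],[23,6],[27,3],[35,13],[46,16],[47,13],[48,3],[49,0]]
[[6,6],[12,0],[18,3],[23,6],[27,3],[35,13],[46,16],[47,13],[48,3],[49,0]]
[[6,6],[12,0],[18,3],[23,6],[27,12],[35,13],[46,16],[47,13],[48,3],[49,0]]
[[6,6],[10,11],[26,6],[27,12],[35,13],[46,16],[47,13],[48,3],[49,0]]
[[6,6],[10,11],[26,6],[27,12],[35,13],[46,16],[47,13],[48,3],[49,0]]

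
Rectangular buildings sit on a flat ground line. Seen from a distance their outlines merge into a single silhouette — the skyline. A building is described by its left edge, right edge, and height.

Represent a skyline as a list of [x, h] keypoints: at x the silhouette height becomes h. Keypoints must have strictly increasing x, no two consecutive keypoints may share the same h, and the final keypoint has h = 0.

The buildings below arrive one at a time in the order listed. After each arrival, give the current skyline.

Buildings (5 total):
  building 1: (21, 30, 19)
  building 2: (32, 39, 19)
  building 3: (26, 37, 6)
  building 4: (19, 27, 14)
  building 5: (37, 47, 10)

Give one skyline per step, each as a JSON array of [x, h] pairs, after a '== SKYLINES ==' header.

== SKYLINES ==
[[21,19],[30,0]]
[[21,19],[30,0],[32,19],[39,0]]
[[21,19],[30,6],[32,19],[39,0]]
[[19,14],[21,19],[30,6],[32,19],[39,0]]
[[19,14],[21,19],[30,6],[32,19],[39,10],[47,0]]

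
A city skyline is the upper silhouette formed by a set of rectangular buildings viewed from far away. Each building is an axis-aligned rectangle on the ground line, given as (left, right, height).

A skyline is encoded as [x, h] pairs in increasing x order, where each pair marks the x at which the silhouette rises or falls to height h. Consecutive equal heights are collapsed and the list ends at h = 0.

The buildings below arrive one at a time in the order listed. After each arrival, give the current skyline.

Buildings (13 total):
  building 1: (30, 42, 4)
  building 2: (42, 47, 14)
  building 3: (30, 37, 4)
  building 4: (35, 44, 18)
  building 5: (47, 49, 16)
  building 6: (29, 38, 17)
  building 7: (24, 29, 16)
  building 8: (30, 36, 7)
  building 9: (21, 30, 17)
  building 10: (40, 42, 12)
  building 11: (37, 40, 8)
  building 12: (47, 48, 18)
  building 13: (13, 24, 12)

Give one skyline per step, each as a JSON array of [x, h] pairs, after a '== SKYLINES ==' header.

== SKYLINES ==
[[30,4],[42,0]]
[[30,4],[42,14],[47,0]]
[[30,4],[42,14],[47,0]]
[[30,4],[35,18],[44,14],[47,0]]
[[30,4],[35,18],[44,14],[47,16],[49,0]]
[[29,17],[35,18],[44,14],[47,16],[49,0]]
[[24,16],[29,17],[35,18],[44,14],[47,16],[49,0]]
[[24,16],[29,17],[35,18],[44,14],[47,16],[49,0]]
[[21,17],[35,18],[44,14],[47,16],[49,0]]
[[21,17],[35,18],[44,14],[47,16],[49,0]]
[[21,17],[35,18],[44,14],[47,16],[49,0]]
[[21,17],[35,18],[44,14],[47,18],[48,16],[49,0]]
[[13,12],[21,17],[35,18],[44,14],[47,18],[48,16],[49,0]]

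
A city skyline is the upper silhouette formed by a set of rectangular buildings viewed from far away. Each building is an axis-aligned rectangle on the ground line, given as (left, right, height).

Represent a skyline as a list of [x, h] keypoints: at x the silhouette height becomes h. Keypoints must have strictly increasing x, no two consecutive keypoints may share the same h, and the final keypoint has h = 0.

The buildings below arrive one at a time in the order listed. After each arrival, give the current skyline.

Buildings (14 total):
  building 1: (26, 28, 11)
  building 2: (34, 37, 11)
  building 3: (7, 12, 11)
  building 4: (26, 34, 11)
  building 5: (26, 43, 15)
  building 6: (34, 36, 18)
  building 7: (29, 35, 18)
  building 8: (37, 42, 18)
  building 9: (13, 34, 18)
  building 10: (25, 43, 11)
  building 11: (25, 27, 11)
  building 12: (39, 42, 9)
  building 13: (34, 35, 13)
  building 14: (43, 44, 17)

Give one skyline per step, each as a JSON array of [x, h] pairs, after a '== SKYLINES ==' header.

== SKYLINES ==
[[26,11],[28,0]]
[[26,11],[28,0],[34,11],[37,0]]
[[7,11],[12,0],[26,11],[28,0],[34,11],[37,0]]
[[7,11],[12,0],[26,11],[37,0]]
[[7,11],[12,0],[26,15],[43,0]]
[[7,11],[12,0],[26,15],[34,18],[36,15],[43,0]]
[[7,11],[12,0],[26,15],[29,18],[36,15],[43,0]]
[[7,11],[12,0],[26,15],[29,18],[36,15],[37,18],[42,15],[43,0]]
[[7,11],[12,0],[13,18],[36,15],[37,18],[42,15],[43,0]]
[[7,11],[12,0],[13,18],[36,15],[37,18],[42,15],[43,0]]
[[7,11],[12,0],[13,18],[36,15],[37,18],[42,15],[43,0]]
[[7,11],[12,0],[13,18],[36,15],[37,18],[42,15],[43,0]]
[[7,11],[12,0],[13,18],[36,15],[37,18],[42,15],[43,0]]
[[7,11],[12,0],[13,18],[36,15],[37,18],[42,15],[43,17],[44,0]]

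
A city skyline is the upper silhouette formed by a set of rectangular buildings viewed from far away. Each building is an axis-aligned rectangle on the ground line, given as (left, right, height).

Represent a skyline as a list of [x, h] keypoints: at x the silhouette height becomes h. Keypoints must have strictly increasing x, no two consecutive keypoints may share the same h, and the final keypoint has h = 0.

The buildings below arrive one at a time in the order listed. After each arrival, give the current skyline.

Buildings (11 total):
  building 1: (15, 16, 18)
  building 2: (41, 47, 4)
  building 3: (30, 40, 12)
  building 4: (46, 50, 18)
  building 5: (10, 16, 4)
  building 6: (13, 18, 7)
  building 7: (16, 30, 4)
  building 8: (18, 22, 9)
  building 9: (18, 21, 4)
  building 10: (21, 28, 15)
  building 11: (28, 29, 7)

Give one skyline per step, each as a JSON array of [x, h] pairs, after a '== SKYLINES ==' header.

== SKYLINES ==
[[15,18],[16,0]]
[[15,18],[16,0],[41,4],[47,0]]
[[15,18],[16,0],[30,12],[40,0],[41,4],[47,0]]
[[15,18],[16,0],[30,12],[40,0],[41,4],[46,18],[50,0]]
[[10,4],[15,18],[16,0],[30,12],[40,0],[41,4],[46,18],[50,0]]
[[10,4],[13,7],[15,18],[16,7],[18,0],[30,12],[40,0],[41,4],[46,18],[50,0]]
[[10,4],[13,7],[15,18],[16,7],[18,4],[30,12],[40,0],[41,4],[46,18],[50,0]]
[[10,4],[13,7],[15,18],[16,7],[18,9],[22,4],[30,12],[40,0],[41,4],[46,18],[50,0]]
[[10,4],[13,7],[15,18],[16,7],[18,9],[22,4],[30,12],[40,0],[41,4],[46,18],[50,0]]
[[10,4],[13,7],[15,18],[16,7],[18,9],[21,15],[28,4],[30,12],[40,0],[41,4],[46,18],[50,0]]
[[10,4],[13,7],[15,18],[16,7],[18,9],[21,15],[28,7],[29,4],[30,12],[40,0],[41,4],[46,18],[50,0]]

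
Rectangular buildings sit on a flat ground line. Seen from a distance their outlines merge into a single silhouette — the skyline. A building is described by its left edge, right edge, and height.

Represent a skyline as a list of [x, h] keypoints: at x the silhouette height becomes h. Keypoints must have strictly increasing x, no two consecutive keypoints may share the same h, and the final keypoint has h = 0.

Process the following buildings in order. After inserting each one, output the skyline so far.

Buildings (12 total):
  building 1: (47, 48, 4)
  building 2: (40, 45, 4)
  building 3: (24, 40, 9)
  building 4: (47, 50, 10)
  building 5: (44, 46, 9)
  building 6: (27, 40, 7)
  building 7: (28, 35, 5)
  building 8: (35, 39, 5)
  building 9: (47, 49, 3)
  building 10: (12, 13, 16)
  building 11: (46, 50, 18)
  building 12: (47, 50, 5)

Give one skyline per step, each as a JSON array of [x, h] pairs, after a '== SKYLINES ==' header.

== SKYLINES ==
[[47,4],[48,0]]
[[40,4],[45,0],[47,4],[48,0]]
[[24,9],[40,4],[45,0],[47,4],[48,0]]
[[24,9],[40,4],[45,0],[47,10],[50,0]]
[[24,9],[40,4],[44,9],[46,0],[47,10],[50,0]]
[[24,9],[40,4],[44,9],[46,0],[47,10],[50,0]]
[[24,9],[40,4],[44,9],[46,0],[47,10],[50,0]]
[[24,9],[40,4],[44,9],[46,0],[47,10],[50,0]]
[[24,9],[40,4],[44,9],[46,0],[47,10],[50,0]]
[[12,16],[13,0],[24,9],[40,4],[44,9],[46,0],[47,10],[50,0]]
[[12,16],[13,0],[24,9],[40,4],[44,9],[46,18],[50,0]]
[[12,16],[13,0],[24,9],[40,4],[44,9],[46,18],[50,0]]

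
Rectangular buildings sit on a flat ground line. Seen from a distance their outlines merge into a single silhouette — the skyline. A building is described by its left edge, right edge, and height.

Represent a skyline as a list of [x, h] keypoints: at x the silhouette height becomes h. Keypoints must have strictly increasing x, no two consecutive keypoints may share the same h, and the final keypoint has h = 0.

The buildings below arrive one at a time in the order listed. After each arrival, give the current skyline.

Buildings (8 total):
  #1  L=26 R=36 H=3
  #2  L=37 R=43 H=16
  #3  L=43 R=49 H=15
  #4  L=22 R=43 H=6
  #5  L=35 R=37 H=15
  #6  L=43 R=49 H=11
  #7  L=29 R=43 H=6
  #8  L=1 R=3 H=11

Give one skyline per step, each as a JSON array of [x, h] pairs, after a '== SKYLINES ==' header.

== SKYLINES ==
[[26,3],[36,0]]
[[26,3],[36,0],[37,16],[43,0]]
[[26,3],[36,0],[37,16],[43,15],[49,0]]
[[22,6],[37,16],[43,15],[49,0]]
[[22,6],[35,15],[37,16],[43,15],[49,0]]
[[22,6],[35,15],[37,16],[43,15],[49,0]]
[[22,6],[35,15],[37,16],[43,15],[49,0]]
[[1,11],[3,0],[22,6],[35,15],[37,16],[43,15],[49,0]]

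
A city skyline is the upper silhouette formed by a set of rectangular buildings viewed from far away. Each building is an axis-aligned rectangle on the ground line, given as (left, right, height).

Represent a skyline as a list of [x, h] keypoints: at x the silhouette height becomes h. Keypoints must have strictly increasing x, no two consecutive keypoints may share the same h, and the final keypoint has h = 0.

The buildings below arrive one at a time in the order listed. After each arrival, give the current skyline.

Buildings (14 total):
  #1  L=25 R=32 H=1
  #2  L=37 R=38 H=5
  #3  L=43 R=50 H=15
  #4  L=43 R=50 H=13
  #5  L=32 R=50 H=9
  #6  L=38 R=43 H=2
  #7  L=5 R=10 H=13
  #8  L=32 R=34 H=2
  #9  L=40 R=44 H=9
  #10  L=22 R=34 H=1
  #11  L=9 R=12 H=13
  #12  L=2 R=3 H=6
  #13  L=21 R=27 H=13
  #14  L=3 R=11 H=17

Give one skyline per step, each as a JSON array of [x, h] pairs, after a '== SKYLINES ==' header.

== SKYLINES ==
[[25,1],[32,0]]
[[25,1],[32,0],[37,5],[38,0]]
[[25,1],[32,0],[37,5],[38,0],[43,15],[50,0]]
[[25,1],[32,0],[37,5],[38,0],[43,15],[50,0]]
[[25,1],[32,9],[43,15],[50,0]]
[[25,1],[32,9],[43,15],[50,0]]
[[5,13],[10,0],[25,1],[32,9],[43,15],[50,0]]
[[5,13],[10,0],[25,1],[32,9],[43,15],[50,0]]
[[5,13],[10,0],[25,1],[32,9],[43,15],[50,0]]
[[5,13],[10,0],[22,1],[32,9],[43,15],[50,0]]
[[5,13],[12,0],[22,1],[32,9],[43,15],[50,0]]
[[2,6],[3,0],[5,13],[12,0],[22,1],[32,9],[43,15],[50,0]]
[[2,6],[3,0],[5,13],[12,0],[21,13],[27,1],[32,9],[43,15],[50,0]]
[[2,6],[3,17],[11,13],[12,0],[21,13],[27,1],[32,9],[43,15],[50,0]]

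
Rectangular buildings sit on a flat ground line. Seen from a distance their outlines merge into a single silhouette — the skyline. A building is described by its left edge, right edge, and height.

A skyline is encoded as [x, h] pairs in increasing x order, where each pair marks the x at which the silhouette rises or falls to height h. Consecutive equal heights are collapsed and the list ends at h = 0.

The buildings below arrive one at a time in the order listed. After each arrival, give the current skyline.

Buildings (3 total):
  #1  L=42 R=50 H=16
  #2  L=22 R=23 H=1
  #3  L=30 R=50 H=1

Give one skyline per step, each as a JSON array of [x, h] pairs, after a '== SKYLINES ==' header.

== SKYLINES ==
[[42,16],[50,0]]
[[22,1],[23,0],[42,16],[50,0]]
[[22,1],[23,0],[30,1],[42,16],[50,0]]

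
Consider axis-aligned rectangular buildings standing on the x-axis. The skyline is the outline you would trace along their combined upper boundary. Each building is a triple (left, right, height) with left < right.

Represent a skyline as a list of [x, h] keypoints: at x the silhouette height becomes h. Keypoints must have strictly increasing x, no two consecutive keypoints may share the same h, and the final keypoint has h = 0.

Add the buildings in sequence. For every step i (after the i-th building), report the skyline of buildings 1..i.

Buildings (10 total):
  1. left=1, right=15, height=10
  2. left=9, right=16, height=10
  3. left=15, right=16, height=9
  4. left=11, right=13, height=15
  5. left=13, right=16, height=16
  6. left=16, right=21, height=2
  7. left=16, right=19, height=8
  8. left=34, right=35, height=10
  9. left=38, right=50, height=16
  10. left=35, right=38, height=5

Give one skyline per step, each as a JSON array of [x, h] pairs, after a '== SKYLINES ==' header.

== SKYLINES ==
[[1,10],[15,0]]
[[1,10],[16,0]]
[[1,10],[16,0]]
[[1,10],[11,15],[13,10],[16,0]]
[[1,10],[11,15],[13,16],[16,0]]
[[1,10],[11,15],[13,16],[16,2],[21,0]]
[[1,10],[11,15],[13,16],[16,8],[19,2],[21,0]]
[[1,10],[11,15],[13,16],[16,8],[19,2],[21,0],[34,10],[35,0]]
[[1,10],[11,15],[13,16],[16,8],[19,2],[21,0],[34,10],[35,0],[38,16],[50,0]]
[[1,10],[11,15],[13,16],[16,8],[19,2],[21,0],[34,10],[35,5],[38,16],[50,0]]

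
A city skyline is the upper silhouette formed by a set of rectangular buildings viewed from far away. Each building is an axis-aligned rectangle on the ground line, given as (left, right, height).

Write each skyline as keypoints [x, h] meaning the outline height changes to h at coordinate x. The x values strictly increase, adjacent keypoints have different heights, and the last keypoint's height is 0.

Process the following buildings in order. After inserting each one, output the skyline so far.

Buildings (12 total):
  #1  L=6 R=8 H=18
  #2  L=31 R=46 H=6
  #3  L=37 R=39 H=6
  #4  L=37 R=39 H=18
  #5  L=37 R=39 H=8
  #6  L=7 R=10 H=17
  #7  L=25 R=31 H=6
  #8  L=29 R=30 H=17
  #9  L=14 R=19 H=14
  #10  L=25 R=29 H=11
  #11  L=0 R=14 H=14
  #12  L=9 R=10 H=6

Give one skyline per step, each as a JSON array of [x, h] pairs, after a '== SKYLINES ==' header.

== SKYLINES ==
[[6,18],[8,0]]
[[6,18],[8,0],[31,6],[46,0]]
[[6,18],[8,0],[31,6],[46,0]]
[[6,18],[8,0],[31,6],[37,18],[39,6],[46,0]]
[[6,18],[8,0],[31,6],[37,18],[39,6],[46,0]]
[[6,18],[8,17],[10,0],[31,6],[37,18],[39,6],[46,0]]
[[6,18],[8,17],[10,0],[25,6],[37,18],[39,6],[46,0]]
[[6,18],[8,17],[10,0],[25,6],[29,17],[30,6],[37,18],[39,6],[46,0]]
[[6,18],[8,17],[10,0],[14,14],[19,0],[25,6],[29,17],[30,6],[37,18],[39,6],[46,0]]
[[6,18],[8,17],[10,0],[14,14],[19,0],[25,11],[29,17],[30,6],[37,18],[39,6],[46,0]]
[[0,14],[6,18],[8,17],[10,14],[19,0],[25,11],[29,17],[30,6],[37,18],[39,6],[46,0]]
[[0,14],[6,18],[8,17],[10,14],[19,0],[25,11],[29,17],[30,6],[37,18],[39,6],[46,0]]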